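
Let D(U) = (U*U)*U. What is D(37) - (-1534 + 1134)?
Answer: 51053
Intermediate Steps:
D(U) = U³ (D(U) = U²*U = U³)
D(37) - (-1534 + 1134) = 37³ - (-1534 + 1134) = 50653 - 1*(-400) = 50653 + 400 = 51053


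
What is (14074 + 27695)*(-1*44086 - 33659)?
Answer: -3247330905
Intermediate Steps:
(14074 + 27695)*(-1*44086 - 33659) = 41769*(-44086 - 33659) = 41769*(-77745) = -3247330905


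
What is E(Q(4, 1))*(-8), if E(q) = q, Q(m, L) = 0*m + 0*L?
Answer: 0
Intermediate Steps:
Q(m, L) = 0 (Q(m, L) = 0 + 0 = 0)
E(Q(4, 1))*(-8) = 0*(-8) = 0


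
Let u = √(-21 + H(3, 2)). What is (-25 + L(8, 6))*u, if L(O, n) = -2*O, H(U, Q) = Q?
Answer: -41*I*√19 ≈ -178.71*I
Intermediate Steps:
u = I*√19 (u = √(-21 + 2) = √(-19) = I*√19 ≈ 4.3589*I)
(-25 + L(8, 6))*u = (-25 - 2*8)*(I*√19) = (-25 - 16)*(I*√19) = -41*I*√19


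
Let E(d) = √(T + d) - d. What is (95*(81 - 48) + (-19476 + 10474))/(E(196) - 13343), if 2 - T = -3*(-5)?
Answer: 26477771/61101446 + 5867*√183/183304338 ≈ 0.43377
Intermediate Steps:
T = -13 (T = 2 - (-3)*(-5) = 2 - 1*15 = 2 - 15 = -13)
E(d) = √(-13 + d) - d
(95*(81 - 48) + (-19476 + 10474))/(E(196) - 13343) = (95*(81 - 48) + (-19476 + 10474))/((√(-13 + 196) - 1*196) - 13343) = (95*33 - 9002)/((√183 - 196) - 13343) = (3135 - 9002)/((-196 + √183) - 13343) = -5867/(-13539 + √183)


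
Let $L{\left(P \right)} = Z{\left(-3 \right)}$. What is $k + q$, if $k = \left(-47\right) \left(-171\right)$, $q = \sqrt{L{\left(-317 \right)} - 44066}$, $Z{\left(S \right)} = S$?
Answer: $8037 + i \sqrt{44069} \approx 8037.0 + 209.93 i$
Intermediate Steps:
$L{\left(P \right)} = -3$
$q = i \sqrt{44069}$ ($q = \sqrt{-3 - 44066} = \sqrt{-44069} = i \sqrt{44069} \approx 209.93 i$)
$k = 8037$
$k + q = 8037 + i \sqrt{44069}$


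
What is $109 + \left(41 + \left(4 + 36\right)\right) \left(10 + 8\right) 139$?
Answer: $202771$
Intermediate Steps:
$109 + \left(41 + \left(4 + 36\right)\right) \left(10 + 8\right) 139 = 109 + \left(41 + 40\right) 18 \cdot 139 = 109 + 81 \cdot 18 \cdot 139 = 109 + 1458 \cdot 139 = 109 + 202662 = 202771$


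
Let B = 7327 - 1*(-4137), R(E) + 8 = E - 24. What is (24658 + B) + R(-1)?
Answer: 36089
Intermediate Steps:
R(E) = -32 + E (R(E) = -8 + (E - 24) = -8 + (-24 + E) = -32 + E)
B = 11464 (B = 7327 + 4137 = 11464)
(24658 + B) + R(-1) = (24658 + 11464) + (-32 - 1) = 36122 - 33 = 36089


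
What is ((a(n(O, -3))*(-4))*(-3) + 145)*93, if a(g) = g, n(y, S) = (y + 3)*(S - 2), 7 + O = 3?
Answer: 19065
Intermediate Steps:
O = -4 (O = -7 + 3 = -4)
n(y, S) = (-2 + S)*(3 + y) (n(y, S) = (3 + y)*(-2 + S) = (-2 + S)*(3 + y))
((a(n(O, -3))*(-4))*(-3) + 145)*93 = (((-6 - 2*(-4) + 3*(-3) - 3*(-4))*(-4))*(-3) + 145)*93 = (((-6 + 8 - 9 + 12)*(-4))*(-3) + 145)*93 = ((5*(-4))*(-3) + 145)*93 = (-20*(-3) + 145)*93 = (60 + 145)*93 = 205*93 = 19065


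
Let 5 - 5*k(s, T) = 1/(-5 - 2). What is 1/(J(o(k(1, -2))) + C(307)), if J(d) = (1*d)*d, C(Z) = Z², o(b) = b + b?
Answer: 1225/115460209 ≈ 1.0610e-5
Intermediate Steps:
k(s, T) = 36/35 (k(s, T) = 1 - 1/(5*(-5 - 2)) = 1 - ⅕/(-7) = 1 - ⅕*(-⅐) = 1 + 1/35 = 36/35)
o(b) = 2*b
J(d) = d² (J(d) = d*d = d²)
1/(J(o(k(1, -2))) + C(307)) = 1/((2*(36/35))² + 307²) = 1/((72/35)² + 94249) = 1/(5184/1225 + 94249) = 1/(115460209/1225) = 1225/115460209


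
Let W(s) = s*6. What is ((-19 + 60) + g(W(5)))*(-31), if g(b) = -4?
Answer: -1147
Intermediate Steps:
W(s) = 6*s
((-19 + 60) + g(W(5)))*(-31) = ((-19 + 60) - 4)*(-31) = (41 - 4)*(-31) = 37*(-31) = -1147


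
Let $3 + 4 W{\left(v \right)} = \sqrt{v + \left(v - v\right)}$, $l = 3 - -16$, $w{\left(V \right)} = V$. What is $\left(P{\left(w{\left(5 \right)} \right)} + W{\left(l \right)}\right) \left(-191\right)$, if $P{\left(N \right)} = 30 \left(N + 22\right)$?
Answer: $- \frac{618267}{4} - \frac{191 \sqrt{19}}{4} \approx -1.5478 \cdot 10^{5}$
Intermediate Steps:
$P{\left(N \right)} = 660 + 30 N$ ($P{\left(N \right)} = 30 \left(22 + N\right) = 660 + 30 N$)
$l = 19$ ($l = 3 + 16 = 19$)
$W{\left(v \right)} = - \frac{3}{4} + \frac{\sqrt{v}}{4}$ ($W{\left(v \right)} = - \frac{3}{4} + \frac{\sqrt{v + \left(v - v\right)}}{4} = - \frac{3}{4} + \frac{\sqrt{v + 0}}{4} = - \frac{3}{4} + \frac{\sqrt{v}}{4}$)
$\left(P{\left(w{\left(5 \right)} \right)} + W{\left(l \right)}\right) \left(-191\right) = \left(\left(660 + 30 \cdot 5\right) - \left(\frac{3}{4} - \frac{\sqrt{19}}{4}\right)\right) \left(-191\right) = \left(\left(660 + 150\right) - \left(\frac{3}{4} - \frac{\sqrt{19}}{4}\right)\right) \left(-191\right) = \left(810 - \left(\frac{3}{4} - \frac{\sqrt{19}}{4}\right)\right) \left(-191\right) = \left(\frac{3237}{4} + \frac{\sqrt{19}}{4}\right) \left(-191\right) = - \frac{618267}{4} - \frac{191 \sqrt{19}}{4}$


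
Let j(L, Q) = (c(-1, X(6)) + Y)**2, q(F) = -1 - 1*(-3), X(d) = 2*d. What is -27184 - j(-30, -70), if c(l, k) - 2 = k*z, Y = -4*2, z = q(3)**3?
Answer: -35284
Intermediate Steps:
q(F) = 2 (q(F) = -1 + 3 = 2)
z = 8 (z = 2**3 = 8)
Y = -8
c(l, k) = 2 + 8*k (c(l, k) = 2 + k*8 = 2 + 8*k)
j(L, Q) = 8100 (j(L, Q) = ((2 + 8*(2*6)) - 8)**2 = ((2 + 8*12) - 8)**2 = ((2 + 96) - 8)**2 = (98 - 8)**2 = 90**2 = 8100)
-27184 - j(-30, -70) = -27184 - 1*8100 = -27184 - 8100 = -35284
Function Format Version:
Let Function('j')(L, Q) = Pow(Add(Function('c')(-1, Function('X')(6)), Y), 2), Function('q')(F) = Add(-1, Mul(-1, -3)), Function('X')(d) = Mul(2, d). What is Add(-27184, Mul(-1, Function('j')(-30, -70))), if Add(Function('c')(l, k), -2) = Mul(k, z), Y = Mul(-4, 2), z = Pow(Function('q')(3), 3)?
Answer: -35284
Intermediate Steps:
Function('q')(F) = 2 (Function('q')(F) = Add(-1, 3) = 2)
z = 8 (z = Pow(2, 3) = 8)
Y = -8
Function('c')(l, k) = Add(2, Mul(8, k)) (Function('c')(l, k) = Add(2, Mul(k, 8)) = Add(2, Mul(8, k)))
Function('j')(L, Q) = 8100 (Function('j')(L, Q) = Pow(Add(Add(2, Mul(8, Mul(2, 6))), -8), 2) = Pow(Add(Add(2, Mul(8, 12)), -8), 2) = Pow(Add(Add(2, 96), -8), 2) = Pow(Add(98, -8), 2) = Pow(90, 2) = 8100)
Add(-27184, Mul(-1, Function('j')(-30, -70))) = Add(-27184, Mul(-1, 8100)) = Add(-27184, -8100) = -35284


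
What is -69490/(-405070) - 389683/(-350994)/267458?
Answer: 93194453405347/543234477111252 ≈ 0.17155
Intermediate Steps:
-69490/(-405070) - 389683/(-350994)/267458 = -69490*(-1/405070) - 389683*(-1/350994)*(1/267458) = 6949/40507 + (55669/50142)*(1/267458) = 6949/40507 + 55669/13410879036 = 93194453405347/543234477111252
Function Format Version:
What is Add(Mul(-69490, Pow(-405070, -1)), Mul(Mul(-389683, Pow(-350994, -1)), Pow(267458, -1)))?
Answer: Rational(93194453405347, 543234477111252) ≈ 0.17155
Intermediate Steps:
Add(Mul(-69490, Pow(-405070, -1)), Mul(Mul(-389683, Pow(-350994, -1)), Pow(267458, -1))) = Add(Mul(-69490, Rational(-1, 405070)), Mul(Mul(-389683, Rational(-1, 350994)), Rational(1, 267458))) = Add(Rational(6949, 40507), Mul(Rational(55669, 50142), Rational(1, 267458))) = Add(Rational(6949, 40507), Rational(55669, 13410879036)) = Rational(93194453405347, 543234477111252)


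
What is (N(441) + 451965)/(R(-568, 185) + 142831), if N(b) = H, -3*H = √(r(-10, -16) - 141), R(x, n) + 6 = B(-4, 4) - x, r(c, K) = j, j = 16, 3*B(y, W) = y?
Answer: 271179/86035 - I*√5/86035 ≈ 3.152 - 2.599e-5*I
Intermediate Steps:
B(y, W) = y/3
r(c, K) = 16
R(x, n) = -22/3 - x (R(x, n) = -6 + ((⅓)*(-4) - x) = -6 + (-4/3 - x) = -22/3 - x)
H = -5*I*√5/3 (H = -√(16 - 141)/3 = -5*I*√5/3 ≈ -3.7268*I)
N(b) = -5*I*√5/3
(N(441) + 451965)/(R(-568, 185) + 142831) = (-5*I*√5/3 + 451965)/((-22/3 - 1*(-568)) + 142831) = (451965 - 5*I*√5/3)/((-22/3 + 568) + 142831) = (451965 - 5*I*√5/3)/(1682/3 + 142831) = (451965 - 5*I*√5/3)/(430175/3) = (451965 - 5*I*√5/3)*(3/430175) = 271179/86035 - I*√5/86035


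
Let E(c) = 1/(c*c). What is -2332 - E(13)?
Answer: -394109/169 ≈ -2332.0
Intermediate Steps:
E(c) = c**(-2)
-2332 - E(13) = -2332 - 1/13**2 = -2332 - 1*1/169 = -2332 - 1/169 = -394109/169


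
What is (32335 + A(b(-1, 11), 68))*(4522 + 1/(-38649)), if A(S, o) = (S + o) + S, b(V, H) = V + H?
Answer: 5666592902671/38649 ≈ 1.4662e+8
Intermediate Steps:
b(V, H) = H + V
A(S, o) = o + 2*S
(32335 + A(b(-1, 11), 68))*(4522 + 1/(-38649)) = (32335 + (68 + 2*(11 - 1)))*(4522 + 1/(-38649)) = (32335 + (68 + 2*10))*(4522 - 1/38649) = (32335 + (68 + 20))*(174770777/38649) = (32335 + 88)*(174770777/38649) = 32423*(174770777/38649) = 5666592902671/38649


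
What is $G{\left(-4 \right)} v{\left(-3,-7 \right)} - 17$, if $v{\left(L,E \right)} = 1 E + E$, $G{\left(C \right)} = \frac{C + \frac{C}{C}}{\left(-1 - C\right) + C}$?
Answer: $-59$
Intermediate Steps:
$G{\left(C \right)} = -1 - C$ ($G{\left(C \right)} = \frac{C + 1}{-1} = \left(1 + C\right) \left(-1\right) = -1 - C$)
$v{\left(L,E \right)} = 2 E$ ($v{\left(L,E \right)} = E + E = 2 E$)
$G{\left(-4 \right)} v{\left(-3,-7 \right)} - 17 = \left(-1 - -4\right) 2 \left(-7\right) - 17 = \left(-1 + 4\right) \left(-14\right) - 17 = 3 \left(-14\right) - 17 = -42 - 17 = -59$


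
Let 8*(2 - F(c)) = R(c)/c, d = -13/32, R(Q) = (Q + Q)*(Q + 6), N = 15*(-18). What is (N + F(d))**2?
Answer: 1189077289/16384 ≈ 72576.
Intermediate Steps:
N = -270
R(Q) = 2*Q*(6 + Q) (R(Q) = (2*Q)*(6 + Q) = 2*Q*(6 + Q))
d = -13/32 (d = -13*1/32 = -13/32 ≈ -0.40625)
F(c) = 1/2 - c/4 (F(c) = 2 - 2*c*(6 + c)/(8*c) = 2 - (12 + 2*c)/8 = 2 + (-3/2 - c/4) = 1/2 - c/4)
(N + F(d))**2 = (-270 + (1/2 - 1/4*(-13/32)))**2 = (-270 + (1/2 + 13/128))**2 = (-270 + 77/128)**2 = (-34483/128)**2 = 1189077289/16384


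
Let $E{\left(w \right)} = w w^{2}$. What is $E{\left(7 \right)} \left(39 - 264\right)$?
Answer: $-77175$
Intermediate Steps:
$E{\left(w \right)} = w^{3}$
$E{\left(7 \right)} \left(39 - 264\right) = 7^{3} \left(39 - 264\right) = 343 \left(-225\right) = -77175$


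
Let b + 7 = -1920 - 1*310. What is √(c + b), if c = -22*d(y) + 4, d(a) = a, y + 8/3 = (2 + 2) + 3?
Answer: I*√20955/3 ≈ 48.253*I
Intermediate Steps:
y = 13/3 (y = -8/3 + ((2 + 2) + 3) = -8/3 + (4 + 3) = -8/3 + 7 = 13/3 ≈ 4.3333)
c = -274/3 (c = -22*13/3 + 4 = -286/3 + 4 = -274/3 ≈ -91.333)
b = -2237 (b = -7 + (-1920 - 1*310) = -7 + (-1920 - 310) = -7 - 2230 = -2237)
√(c + b) = √(-274/3 - 2237) = √(-6985/3) = I*√20955/3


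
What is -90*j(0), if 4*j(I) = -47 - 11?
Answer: 1305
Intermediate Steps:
j(I) = -29/2 (j(I) = (-47 - 11)/4 = (¼)*(-58) = -29/2)
-90*j(0) = -90*(-29/2) = 1305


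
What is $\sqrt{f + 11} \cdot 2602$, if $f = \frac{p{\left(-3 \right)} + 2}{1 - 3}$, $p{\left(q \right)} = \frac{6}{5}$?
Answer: $\frac{2602 \sqrt{235}}{5} \approx 7977.6$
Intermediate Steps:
$p{\left(q \right)} = \frac{6}{5}$ ($p{\left(q \right)} = 6 \cdot \frac{1}{5} = \frac{6}{5}$)
$f = - \frac{8}{5}$ ($f = \frac{\frac{6}{5} + 2}{1 - 3} = \frac{16}{5 \left(-2\right)} = \frac{16}{5} \left(- \frac{1}{2}\right) = - \frac{8}{5} \approx -1.6$)
$\sqrt{f + 11} \cdot 2602 = \sqrt{- \frac{8}{5} + 11} \cdot 2602 = \sqrt{\frac{47}{5}} \cdot 2602 = \frac{\sqrt{235}}{5} \cdot 2602 = \frac{2602 \sqrt{235}}{5}$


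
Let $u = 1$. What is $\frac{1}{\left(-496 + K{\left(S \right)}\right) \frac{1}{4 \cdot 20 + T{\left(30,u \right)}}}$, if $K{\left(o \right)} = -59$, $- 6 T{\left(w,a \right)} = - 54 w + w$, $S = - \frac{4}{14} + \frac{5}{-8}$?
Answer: $- \frac{23}{37} \approx -0.62162$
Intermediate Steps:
$S = - \frac{51}{56}$ ($S = \left(-4\right) \frac{1}{14} + 5 \left(- \frac{1}{8}\right) = - \frac{2}{7} - \frac{5}{8} = - \frac{51}{56} \approx -0.91071$)
$T{\left(w,a \right)} = \frac{53 w}{6}$ ($T{\left(w,a \right)} = - \frac{- 54 w + w}{6} = - \frac{\left(-53\right) w}{6} = \frac{53 w}{6}$)
$\frac{1}{\left(-496 + K{\left(S \right)}\right) \frac{1}{4 \cdot 20 + T{\left(30,u \right)}}} = \frac{1}{\left(-496 - 59\right) \frac{1}{4 \cdot 20 + \frac{53}{6} \cdot 30}} = \frac{1}{\left(-555\right) \frac{1}{80 + 265}} = \frac{1}{\left(-555\right) \frac{1}{345}} = \frac{1}{- \frac{37}{23}} = - \frac{23}{37}$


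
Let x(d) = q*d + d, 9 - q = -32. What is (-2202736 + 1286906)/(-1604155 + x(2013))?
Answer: 915830/1519609 ≈ 0.60267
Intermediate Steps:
q = 41 (q = 9 - 1*(-32) = 9 + 32 = 41)
x(d) = 42*d (x(d) = 41*d + d = 42*d)
(-2202736 + 1286906)/(-1604155 + x(2013)) = (-2202736 + 1286906)/(-1604155 + 42*2013) = -915830/(-1604155 + 84546) = -915830/(-1519609) = -915830*(-1/1519609) = 915830/1519609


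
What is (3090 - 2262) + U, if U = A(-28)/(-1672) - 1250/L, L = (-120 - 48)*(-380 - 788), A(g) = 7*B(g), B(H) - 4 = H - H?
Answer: 16978003807/20505408 ≈ 827.98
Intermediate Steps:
B(H) = 4 (B(H) = 4 + (H - H) = 4 + 0 = 4)
A(g) = 28 (A(g) = 7*4 = 28)
L = 196224 (L = -168*(-1168) = 196224)
U = -474017/20505408 (U = 28/(-1672) - 1250/196224 = 28*(-1/1672) - 1250*1/196224 = -7/418 - 625/98112 = -474017/20505408 ≈ -0.023117)
(3090 - 2262) + U = (3090 - 2262) - 474017/20505408 = 828 - 474017/20505408 = 16978003807/20505408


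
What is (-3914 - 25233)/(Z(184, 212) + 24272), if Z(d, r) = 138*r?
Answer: -29147/53528 ≈ -0.54452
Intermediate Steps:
(-3914 - 25233)/(Z(184, 212) + 24272) = (-3914 - 25233)/(138*212 + 24272) = -29147/(29256 + 24272) = -29147/53528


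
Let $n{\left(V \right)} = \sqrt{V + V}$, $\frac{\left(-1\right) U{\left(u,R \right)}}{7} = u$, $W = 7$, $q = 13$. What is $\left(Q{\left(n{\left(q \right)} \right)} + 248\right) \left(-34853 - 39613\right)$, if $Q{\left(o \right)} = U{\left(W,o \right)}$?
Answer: $-14818734$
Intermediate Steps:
$U{\left(u,R \right)} = - 7 u$
$n{\left(V \right)} = \sqrt{2} \sqrt{V}$ ($n{\left(V \right)} = \sqrt{2 V} = \sqrt{2} \sqrt{V}$)
$Q{\left(o \right)} = -49$ ($Q{\left(o \right)} = \left(-7\right) 7 = -49$)
$\left(Q{\left(n{\left(q \right)} \right)} + 248\right) \left(-34853 - 39613\right) = \left(-49 + 248\right) \left(-34853 - 39613\right) = 199 \left(-74466\right) = -14818734$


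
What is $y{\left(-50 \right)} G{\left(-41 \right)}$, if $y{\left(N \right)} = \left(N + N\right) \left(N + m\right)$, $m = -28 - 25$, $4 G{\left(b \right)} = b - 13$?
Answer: $-139050$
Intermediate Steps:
$G{\left(b \right)} = - \frac{13}{4} + \frac{b}{4}$ ($G{\left(b \right)} = \frac{b - 13}{4} = \frac{-13 + b}{4} = - \frac{13}{4} + \frac{b}{4}$)
$m = -53$
$y{\left(N \right)} = 2 N \left(-53 + N\right)$ ($y{\left(N \right)} = \left(N + N\right) \left(N - 53\right) = 2 N \left(-53 + N\right)$)
$y{\left(-50 \right)} G{\left(-41 \right)} = 2 \left(-50\right) \left(-53 - 50\right) \left(- \frac{13}{4} + \frac{1}{4} \left(-41\right)\right) = 2 \left(-50\right) \left(-103\right) \left(- \frac{13}{4} - \frac{41}{4}\right) = 10300 \left(- \frac{27}{2}\right) = -139050$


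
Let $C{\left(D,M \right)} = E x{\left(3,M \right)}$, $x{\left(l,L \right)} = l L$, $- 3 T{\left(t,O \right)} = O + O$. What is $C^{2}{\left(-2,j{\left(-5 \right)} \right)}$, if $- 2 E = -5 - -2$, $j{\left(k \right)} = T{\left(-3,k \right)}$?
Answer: $225$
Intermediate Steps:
$T{\left(t,O \right)} = - \frac{2 O}{3}$ ($T{\left(t,O \right)} = - \frac{O + O}{3} = - \frac{2 O}{3}$)
$j{\left(k \right)} = - \frac{2 k}{3}$
$E = \frac{3}{2}$ ($E = - \frac{-5 - -2}{2} = - \frac{-5 + 2}{2} = \left(- \frac{1}{2}\right) \left(-3\right) = \frac{3}{2} \approx 1.5$)
$x{\left(l,L \right)} = L l$
$C{\left(D,M \right)} = \frac{9 M}{2}$ ($C{\left(D,M \right)} = \frac{3 M 3}{2} = \frac{3 \cdot 3 M}{2} = \frac{9 M}{2}$)
$C^{2}{\left(-2,j{\left(-5 \right)} \right)} = \left(\frac{9 \left(\left(- \frac{2}{3}\right) \left(-5\right)\right)}{2}\right)^{2} = \left(\frac{9}{2} \cdot \frac{10}{3}\right)^{2} = 15^{2} = 225$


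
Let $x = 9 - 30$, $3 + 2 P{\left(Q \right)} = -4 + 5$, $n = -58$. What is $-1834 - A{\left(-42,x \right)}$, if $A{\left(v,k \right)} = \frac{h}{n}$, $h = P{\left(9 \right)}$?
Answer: $- \frac{106373}{58} \approx -1834.0$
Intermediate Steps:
$P{\left(Q \right)} = -1$ ($P{\left(Q \right)} = - \frac{3}{2} + \frac{-4 + 5}{2} = - \frac{3}{2} + \frac{1}{2} \cdot 1 = - \frac{3}{2} + \frac{1}{2} = -1$)
$h = -1$
$x = -21$
$A{\left(v,k \right)} = \frac{1}{58}$ ($A{\left(v,k \right)} = - \frac{1}{-58} = \left(-1\right) \left(- \frac{1}{58}\right) = \frac{1}{58}$)
$-1834 - A{\left(-42,x \right)} = -1834 - \frac{1}{58} = - \frac{106373}{58}$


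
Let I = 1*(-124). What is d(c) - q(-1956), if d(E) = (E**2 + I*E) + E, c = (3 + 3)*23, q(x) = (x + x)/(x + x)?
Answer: 2069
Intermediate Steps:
I = -124
q(x) = 1 (q(x) = (2*x)/((2*x)) = (2*x)*(1/(2*x)) = 1)
c = 138 (c = 6*23 = 138)
d(E) = E**2 - 123*E (d(E) = (E**2 - 124*E) + E = E**2 - 123*E)
d(c) - q(-1956) = 138*(-123 + 138) - 1*1 = 138*15 - 1 = 2070 - 1 = 2069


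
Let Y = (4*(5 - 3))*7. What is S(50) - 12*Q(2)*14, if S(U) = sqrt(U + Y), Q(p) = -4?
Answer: 672 + sqrt(106) ≈ 682.30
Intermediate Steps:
Y = 56 (Y = (4*2)*7 = 8*7 = 56)
S(U) = sqrt(56 + U) (S(U) = sqrt(U + 56) = sqrt(56 + U))
S(50) - 12*Q(2)*14 = sqrt(56 + 50) - 12*(-4)*14 = sqrt(106) - (-48)*14 = sqrt(106) - 1*(-672) = sqrt(106) + 672 = 672 + sqrt(106)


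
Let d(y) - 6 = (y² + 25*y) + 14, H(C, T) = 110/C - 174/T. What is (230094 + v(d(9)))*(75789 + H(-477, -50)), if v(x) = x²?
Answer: 60803759843276/2385 ≈ 2.5494e+10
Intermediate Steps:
H(C, T) = -174/T + 110/C
d(y) = 20 + y² + 25*y (d(y) = 6 + ((y² + 25*y) + 14) = 6 + (14 + y² + 25*y) = 20 + y² + 25*y)
(230094 + v(d(9)))*(75789 + H(-477, -50)) = (230094 + (20 + 9² + 25*9)²)*(75789 + (-174/(-50) + 110/(-477))) = (230094 + (20 + 81 + 225)²)*(75789 + (-174*(-1/50) + 110*(-1/477))) = (230094 + 326²)*(75789 + (87/25 - 110/477)) = (230094 + 106276)*(75789 + 38749/11925) = 336370*(903822574/11925) = 60803759843276/2385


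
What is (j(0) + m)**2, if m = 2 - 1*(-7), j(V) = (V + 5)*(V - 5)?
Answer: 256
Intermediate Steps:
j(V) = (-5 + V)*(5 + V) (j(V) = (5 + V)*(-5 + V) = (-5 + V)*(5 + V))
m = 9 (m = 2 + 7 = 9)
(j(0) + m)**2 = ((-25 + 0**2) + 9)**2 = ((-25 + 0) + 9)**2 = (-25 + 9)**2 = (-16)**2 = 256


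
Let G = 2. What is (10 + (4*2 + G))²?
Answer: 400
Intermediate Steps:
(10 + (4*2 + G))² = (10 + (4*2 + 2))² = (10 + (8 + 2))² = (10 + 10)² = 20² = 400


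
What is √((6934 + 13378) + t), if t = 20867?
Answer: √41179 ≈ 202.93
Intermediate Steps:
√((6934 + 13378) + t) = √((6934 + 13378) + 20867) = √(20312 + 20867) = √41179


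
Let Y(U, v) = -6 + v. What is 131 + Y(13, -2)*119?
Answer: -821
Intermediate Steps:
131 + Y(13, -2)*119 = 131 + (-6 - 2)*119 = 131 - 8*119 = 131 - 952 = -821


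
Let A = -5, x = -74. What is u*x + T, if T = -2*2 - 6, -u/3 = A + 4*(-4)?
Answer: -4672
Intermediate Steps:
u = 63 (u = -3*(-5 + 4*(-4)) = -3*(-5 - 16) = -3*(-21) = 63)
T = -10 (T = -4 - 6 = -10)
u*x + T = 63*(-74) - 10 = -4662 - 10 = -4672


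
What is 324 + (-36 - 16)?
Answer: 272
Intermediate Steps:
324 + (-36 - 16) = 324 - 52 = 272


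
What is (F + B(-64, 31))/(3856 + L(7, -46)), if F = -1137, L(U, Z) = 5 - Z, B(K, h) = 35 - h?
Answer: -1133/3907 ≈ -0.28999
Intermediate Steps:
(F + B(-64, 31))/(3856 + L(7, -46)) = (-1137 + (35 - 1*31))/(3856 + (5 - 1*(-46))) = (-1137 + (35 - 31))/(3856 + (5 + 46)) = (-1137 + 4)/(3856 + 51) = -1133/3907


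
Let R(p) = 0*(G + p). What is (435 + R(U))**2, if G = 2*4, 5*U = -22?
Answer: 189225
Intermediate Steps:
U = -22/5 (U = (1/5)*(-22) = -22/5 ≈ -4.4000)
G = 8
R(p) = 0 (R(p) = 0*(8 + p) = 0)
(435 + R(U))**2 = (435 + 0)**2 = 435**2 = 189225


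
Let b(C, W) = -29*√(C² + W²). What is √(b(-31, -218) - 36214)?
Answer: √(-36214 - 29*√48485) ≈ 206.4*I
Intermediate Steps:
√(b(-31, -218) - 36214) = √(-29*√((-31)² + (-218)²) - 36214) = √(-29*√(961 + 47524) - 36214) = √(-29*√48485 - 36214) = √(-36214 - 29*√48485)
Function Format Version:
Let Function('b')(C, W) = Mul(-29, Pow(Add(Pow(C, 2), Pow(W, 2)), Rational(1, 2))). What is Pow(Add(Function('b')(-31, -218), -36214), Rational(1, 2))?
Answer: Pow(Add(-36214, Mul(-29, Pow(48485, Rational(1, 2)))), Rational(1, 2)) ≈ Mul(206.40, I)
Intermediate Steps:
Pow(Add(Function('b')(-31, -218), -36214), Rational(1, 2)) = Pow(Add(Mul(-29, Pow(Add(Pow(-31, 2), Pow(-218, 2)), Rational(1, 2))), -36214), Rational(1, 2)) = Pow(Add(Mul(-29, Pow(Add(961, 47524), Rational(1, 2))), -36214), Rational(1, 2)) = Pow(Add(Mul(-29, Pow(48485, Rational(1, 2))), -36214), Rational(1, 2)) = Pow(Add(-36214, Mul(-29, Pow(48485, Rational(1, 2)))), Rational(1, 2))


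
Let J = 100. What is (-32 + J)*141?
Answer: 9588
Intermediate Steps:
(-32 + J)*141 = (-32 + 100)*141 = 68*141 = 9588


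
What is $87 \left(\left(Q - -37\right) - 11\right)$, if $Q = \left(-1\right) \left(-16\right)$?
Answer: $3654$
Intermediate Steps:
$Q = 16$
$87 \left(\left(Q - -37\right) - 11\right) = 87 \left(\left(16 - -37\right) - 11\right) = 87 \left(\left(16 + 37\right) - 11\right) = 87 \left(53 - 11\right) = 87 \cdot 42 = 3654$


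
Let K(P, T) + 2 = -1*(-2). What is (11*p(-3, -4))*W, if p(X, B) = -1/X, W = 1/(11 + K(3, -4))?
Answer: 1/3 ≈ 0.33333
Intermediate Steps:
K(P, T) = 0 (K(P, T) = -2 - 1*(-2) = -2 + 2 = 0)
W = 1/11 (W = 1/(11 + 0) = 1/11 ≈ 0.090909)
(11*p(-3, -4))*W = (11*(-1/(-3)))*(1/11) = (11*(-1*(-1/3)))*(1/11) = (11*(1/3))*(1/11) = (11/3)*(1/11) = 1/3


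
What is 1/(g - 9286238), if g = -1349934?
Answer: -1/10636172 ≈ -9.4019e-8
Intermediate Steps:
1/(g - 9286238) = 1/(-1349934 - 9286238) = 1/(-10636172) = -1/10636172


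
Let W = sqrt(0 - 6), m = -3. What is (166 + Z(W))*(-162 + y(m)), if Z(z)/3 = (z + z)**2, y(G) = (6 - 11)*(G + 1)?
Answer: -14288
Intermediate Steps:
y(G) = -5 - 5*G (y(G) = -5*(1 + G) = -5 - 5*G)
W = I*sqrt(6) (W = sqrt(-6) = I*sqrt(6) ≈ 2.4495*I)
Z(z) = 12*z**2 (Z(z) = 3*(z + z)**2 = 3*(2*z)**2 = 3*(4*z**2) = 12*z**2)
(166 + Z(W))*(-162 + y(m)) = (166 + 12*(I*sqrt(6))**2)*(-162 + (-5 - 5*(-3))) = (166 + 12*(-6))*(-162 + (-5 + 15)) = (166 - 72)*(-162 + 10) = 94*(-152) = -14288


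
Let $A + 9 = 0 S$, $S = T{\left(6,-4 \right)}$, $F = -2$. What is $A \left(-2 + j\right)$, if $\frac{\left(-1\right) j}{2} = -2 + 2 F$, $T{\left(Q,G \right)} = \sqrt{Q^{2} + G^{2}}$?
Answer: $-90$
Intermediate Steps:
$T{\left(Q,G \right)} = \sqrt{G^{2} + Q^{2}}$
$S = 2 \sqrt{13}$ ($S = \sqrt{\left(-4\right)^{2} + 6^{2}} = \sqrt{16 + 36} = \sqrt{52} = 2 \sqrt{13} \approx 7.2111$)
$j = 12$ ($j = - 2 \left(-2 + 2 \left(-2\right)\right) = - 2 \left(-2 - 4\right) = \left(-2\right) \left(-6\right) = 12$)
$A = -9$ ($A = -9 + 0 \cdot 2 \sqrt{13} = -9 + 0 = -9$)
$A \left(-2 + j\right) = - 9 \left(-2 + 12\right) = \left(-9\right) 10 = -90$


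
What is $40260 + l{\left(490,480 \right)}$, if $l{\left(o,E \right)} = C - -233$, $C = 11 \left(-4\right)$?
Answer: $40449$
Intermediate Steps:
$C = -44$
$l{\left(o,E \right)} = 189$ ($l{\left(o,E \right)} = -44 - -233 = -44 + 233 = 189$)
$40260 + l{\left(490,480 \right)} = 40260 + 189 = 40449$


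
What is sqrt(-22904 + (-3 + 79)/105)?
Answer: 2*I*sqrt(63127155)/105 ≈ 151.34*I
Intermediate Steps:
sqrt(-22904 + (-3 + 79)/105) = sqrt(-22904 + (1/105)*76) = sqrt(-22904 + 76/105) = sqrt(-2404844/105) = 2*I*sqrt(63127155)/105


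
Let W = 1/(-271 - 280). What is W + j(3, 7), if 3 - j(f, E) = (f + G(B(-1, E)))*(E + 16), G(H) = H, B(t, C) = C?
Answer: -125078/551 ≈ -227.00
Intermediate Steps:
j(f, E) = 3 - (16 + E)*(E + f) (j(f, E) = 3 - (f + E)*(E + 16) = 3 - (E + f)*(16 + E) = 3 - (16 + E)*(E + f))
W = -1/551 (W = 1/(-551) = -1/551 ≈ -0.0018149)
W + j(3, 7) = -1/551 + (3 - 1*7² - 16*7 - 16*3 - 1*7*3) = -1/551 + (3 - 1*49 - 112 - 48 - 21) = -1/551 + (3 - 49 - 112 - 48 - 21) = -1/551 - 227 = -125078/551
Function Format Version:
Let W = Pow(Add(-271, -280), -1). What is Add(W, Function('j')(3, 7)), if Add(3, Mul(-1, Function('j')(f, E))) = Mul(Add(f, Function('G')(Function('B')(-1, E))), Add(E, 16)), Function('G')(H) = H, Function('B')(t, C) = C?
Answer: Rational(-125078, 551) ≈ -227.00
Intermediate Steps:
Function('j')(f, E) = Add(3, Mul(-1, Add(16, E), Add(E, f))) (Function('j')(f, E) = Add(3, Mul(-1, Mul(Add(f, E), Add(E, 16)))) = Add(3, Mul(-1, Mul(Add(E, f), Add(16, E)))) = Add(3, Mul(-1, Mul(Add(16, E), Add(E, f)))) = Add(3, Mul(-1, Add(16, E), Add(E, f))))
W = Rational(-1, 551) (W = Pow(-551, -1) = Rational(-1, 551) ≈ -0.0018149)
Add(W, Function('j')(3, 7)) = Add(Rational(-1, 551), Add(3, Mul(-1, Pow(7, 2)), Mul(-16, 7), Mul(-16, 3), Mul(-1, 7, 3))) = Add(Rational(-1, 551), Add(3, Mul(-1, 49), -112, -48, -21)) = Add(Rational(-1, 551), Add(3, -49, -112, -48, -21)) = Add(Rational(-1, 551), -227) = Rational(-125078, 551)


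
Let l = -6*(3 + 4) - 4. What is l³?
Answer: -97336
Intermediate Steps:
l = -46 (l = -6*7 - 4 = -42 - 4 = -46)
l³ = (-46)³ = -97336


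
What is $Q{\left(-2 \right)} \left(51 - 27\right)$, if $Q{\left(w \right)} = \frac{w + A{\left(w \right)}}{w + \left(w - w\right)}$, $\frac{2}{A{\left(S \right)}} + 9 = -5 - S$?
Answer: $26$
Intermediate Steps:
$A{\left(S \right)} = \frac{2}{-14 - S}$ ($A{\left(S \right)} = \frac{2}{-9 - \left(5 + S\right)} = \frac{2}{-14 - S}$)
$Q{\left(w \right)} = \frac{w - \frac{2}{14 + w}}{w}$ ($Q{\left(w \right)} = \frac{w - \frac{2}{14 + w}}{w + \left(w - w\right)} = \frac{w - \frac{2}{14 + w}}{w + 0} = \frac{w - \frac{2}{14 + w}}{w}$)
$Q{\left(-2 \right)} \left(51 - 27\right) = \frac{-2 - 2 \left(14 - 2\right)}{\left(-2\right) \left(14 - 2\right)} \left(51 - 27\right) = - \frac{-2 - 24}{2 \cdot 12} \cdot 24 = \left(- \frac{1}{2}\right) \frac{1}{12} \left(-2 - 24\right) 24 = \left(- \frac{1}{2}\right) \frac{1}{12} \left(-26\right) 24 = \frac{13}{12} \cdot 24 = 26$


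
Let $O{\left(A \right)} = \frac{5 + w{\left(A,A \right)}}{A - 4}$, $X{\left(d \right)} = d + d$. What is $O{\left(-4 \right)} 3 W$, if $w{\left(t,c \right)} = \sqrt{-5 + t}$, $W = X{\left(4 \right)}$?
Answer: $-15 - 9 i \approx -15.0 - 9.0 i$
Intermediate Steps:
$X{\left(d \right)} = 2 d$
$W = 8$ ($W = 2 \cdot 4 = 8$)
$O{\left(A \right)} = \frac{5 + \sqrt{-5 + A}}{-4 + A}$ ($O{\left(A \right)} = \frac{5 + \sqrt{-5 + A}}{A - 4} = \frac{5 + \sqrt{-5 + A}}{-4 + A}$)
$O{\left(-4 \right)} 3 W = \frac{5 + \sqrt{-5 - 4}}{-4 - 4} \cdot 3 \cdot 8 = \frac{5 + \sqrt{-9}}{-8} \cdot 24 = - \frac{5 + 3 i}{8} \cdot 24 = \left(- \frac{5}{8} - \frac{3 i}{8}\right) 24 = -15 - 9 i$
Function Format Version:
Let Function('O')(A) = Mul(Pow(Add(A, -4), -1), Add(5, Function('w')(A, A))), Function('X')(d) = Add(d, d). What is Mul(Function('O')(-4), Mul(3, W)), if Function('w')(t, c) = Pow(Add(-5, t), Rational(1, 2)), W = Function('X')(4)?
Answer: Add(-15, Mul(-9, I)) ≈ Add(-15.000, Mul(-9.0000, I))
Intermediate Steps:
Function('X')(d) = Mul(2, d)
W = 8 (W = Mul(2, 4) = 8)
Function('O')(A) = Mul(Pow(Add(-4, A), -1), Add(5, Pow(Add(-5, A), Rational(1, 2)))) (Function('O')(A) = Mul(Pow(Add(A, -4), -1), Add(5, Pow(Add(-5, A), Rational(1, 2)))) = Mul(Pow(Add(-4, A), -1), Add(5, Pow(Add(-5, A), Rational(1, 2)))))
Mul(Function('O')(-4), Mul(3, W)) = Mul(Mul(Pow(Add(-4, -4), -1), Add(5, Pow(Add(-5, -4), Rational(1, 2)))), Mul(3, 8)) = Mul(Mul(Pow(-8, -1), Add(5, Pow(-9, Rational(1, 2)))), 24) = Mul(Mul(Rational(-1, 8), Add(5, Mul(3, I))), 24) = Mul(Add(Rational(-5, 8), Mul(Rational(-3, 8), I)), 24) = Add(-15, Mul(-9, I))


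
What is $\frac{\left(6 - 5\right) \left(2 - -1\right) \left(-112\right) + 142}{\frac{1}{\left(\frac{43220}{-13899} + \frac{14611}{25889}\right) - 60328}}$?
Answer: $\frac{4211509749450806}{359831211} \approx 1.1704 \cdot 10^{7}$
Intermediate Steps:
$\frac{\left(6 - 5\right) \left(2 - -1\right) \left(-112\right) + 142}{\frac{1}{\left(\frac{43220}{-13899} + \frac{14611}{25889}\right) - 60328}} = \frac{1 \left(2 + 1\right) \left(-112\right) + 142}{\frac{1}{\left(43220 \left(- \frac{1}{13899}\right) + 14611 \cdot \frac{1}{25889}\right) - 60328}} = \frac{1 \cdot 3 \left(-112\right) + 142}{\frac{1}{\left(- \frac{43220}{13899} + \frac{14611}{25889}\right) - 60328}} = \frac{3 \left(-112\right) + 142}{\frac{1}{- \frac{915844291}{359831211} - 60328}} = \frac{-336 + 142}{\frac{1}{- \frac{21708813141499}{359831211}}} = - \frac{194}{- \frac{359831211}{21708813141499}} = \left(-194\right) \left(- \frac{21708813141499}{359831211}\right) = \frac{4211509749450806}{359831211}$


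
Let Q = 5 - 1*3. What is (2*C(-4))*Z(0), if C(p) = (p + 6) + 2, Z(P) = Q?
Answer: 16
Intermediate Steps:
Q = 2 (Q = 5 - 3 = 2)
Z(P) = 2
C(p) = 8 + p (C(p) = (6 + p) + 2 = 8 + p)
(2*C(-4))*Z(0) = (2*(8 - 4))*2 = (2*4)*2 = 8*2 = 16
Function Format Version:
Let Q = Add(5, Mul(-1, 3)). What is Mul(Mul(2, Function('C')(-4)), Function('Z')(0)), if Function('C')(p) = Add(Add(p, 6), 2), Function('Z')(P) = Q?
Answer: 16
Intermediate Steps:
Q = 2 (Q = Add(5, -3) = 2)
Function('Z')(P) = 2
Function('C')(p) = Add(8, p) (Function('C')(p) = Add(Add(6, p), 2) = Add(8, p))
Mul(Mul(2, Function('C')(-4)), Function('Z')(0)) = Mul(Mul(2, Add(8, -4)), 2) = Mul(Mul(2, 4), 2) = Mul(8, 2) = 16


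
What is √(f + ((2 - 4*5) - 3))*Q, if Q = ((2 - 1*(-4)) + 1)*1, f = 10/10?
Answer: 14*I*√5 ≈ 31.305*I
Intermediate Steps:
f = 1 (f = 10*(⅒) = 1)
Q = 7 (Q = ((2 + 4) + 1)*1 = (6 + 1)*1 = 7*1 = 7)
√(f + ((2 - 4*5) - 3))*Q = √(1 + ((2 - 4*5) - 3))*7 = √(1 + ((2 - 20) - 3))*7 = √(1 + (-18 - 3))*7 = √(1 - 21)*7 = √(-20)*7 = (2*I*√5)*7 = 14*I*√5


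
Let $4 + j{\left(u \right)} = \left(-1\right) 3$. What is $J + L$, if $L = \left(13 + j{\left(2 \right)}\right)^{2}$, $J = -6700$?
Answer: $-6664$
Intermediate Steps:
$j{\left(u \right)} = -7$ ($j{\left(u \right)} = -4 - 3 = -7$)
$L = 36$ ($L = \left(13 - 7\right)^{2} = 6^{2} = 36$)
$J + L = -6700 + 36 = -6664$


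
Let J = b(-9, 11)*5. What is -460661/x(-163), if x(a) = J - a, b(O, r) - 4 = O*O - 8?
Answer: -460661/548 ≈ -840.62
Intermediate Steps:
b(O, r) = -4 + O² (b(O, r) = 4 + (O*O - 8) = 4 + (O² - 8) = 4 + (-8 + O²) = -4 + O²)
J = 385 (J = (-4 + (-9)²)*5 = (-4 + 81)*5 = 77*5 = 385)
x(a) = 385 - a
-460661/x(-163) = -460661/(385 - 1*(-163)) = -460661/(385 + 163) = -460661/548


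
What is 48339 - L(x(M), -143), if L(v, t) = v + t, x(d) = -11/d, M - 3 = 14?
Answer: 824205/17 ≈ 48483.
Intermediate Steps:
M = 17 (M = 3 + 14 = 17)
L(v, t) = t + v
48339 - L(x(M), -143) = 48339 - (-143 - 11/17) = 48339 - 1*(-2442/17) = 48339 + 2442/17 = 824205/17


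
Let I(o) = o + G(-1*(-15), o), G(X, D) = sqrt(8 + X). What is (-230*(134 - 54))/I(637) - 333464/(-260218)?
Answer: -728665362564/26395603157 + 9200*sqrt(23)/202873 ≈ -27.388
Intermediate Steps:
I(o) = o + sqrt(23) (I(o) = o + sqrt(8 - 1*(-15)) = o + sqrt(8 + 15) = o + sqrt(23))
(-230*(134 - 54))/I(637) - 333464/(-260218) = (-230*(134 - 54))/(637 + sqrt(23)) - 333464/(-260218) = (-230*80)/(637 + sqrt(23)) - 333464*(-1/260218) = -18400/(637 + sqrt(23)) + 166732/130109 = 166732/130109 - 18400/(637 + sqrt(23))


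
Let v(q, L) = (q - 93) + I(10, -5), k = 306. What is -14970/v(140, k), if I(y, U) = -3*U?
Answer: -7485/31 ≈ -241.45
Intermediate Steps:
v(q, L) = -78 + q (v(q, L) = (q - 93) - 3*(-5) = (-93 + q) + 15 = -78 + q)
-14970/v(140, k) = -14970/(-78 + 140) = -14970/62 = -14970*1/62 = -7485/31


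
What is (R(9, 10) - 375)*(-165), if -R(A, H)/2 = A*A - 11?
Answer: 84975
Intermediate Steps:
R(A, H) = 22 - 2*A**2 (R(A, H) = -2*(A*A - 11) = -2*(A**2 - 11) = -2*(-11 + A**2) = 22 - 2*A**2)
(R(9, 10) - 375)*(-165) = ((22 - 2*9**2) - 375)*(-165) = ((22 - 2*81) - 375)*(-165) = ((22 - 162) - 375)*(-165) = (-140 - 375)*(-165) = -515*(-165) = 84975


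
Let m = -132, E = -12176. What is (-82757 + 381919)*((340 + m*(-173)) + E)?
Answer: 3290782000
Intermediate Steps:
(-82757 + 381919)*((340 + m*(-173)) + E) = (-82757 + 381919)*((340 - 132*(-173)) - 12176) = 299162*((340 + 22836) - 12176) = 299162*(23176 - 12176) = 299162*11000 = 3290782000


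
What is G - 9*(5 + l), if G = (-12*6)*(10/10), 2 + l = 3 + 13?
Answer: -243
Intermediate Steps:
l = 14 (l = -2 + (3 + 13) = -2 + 16 = 14)
G = -72 (G = -720/10 = -72*1 = -72)
G - 9*(5 + l) = -72 - 9*(5 + 14) = -72 - 9*19 = -72 - 171 = -243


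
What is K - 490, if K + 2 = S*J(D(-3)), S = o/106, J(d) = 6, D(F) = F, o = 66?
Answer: -25878/53 ≈ -488.26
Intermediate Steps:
S = 33/53 (S = 66/106 = 66*(1/106) = 33/53 ≈ 0.62264)
K = 92/53 (K = -2 + (33/53)*6 = -2 + 198/53 = 92/53 ≈ 1.7358)
K - 490 = 92/53 - 490 = -25878/53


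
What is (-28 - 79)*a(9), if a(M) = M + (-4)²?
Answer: -2675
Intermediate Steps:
a(M) = 16 + M (a(M) = M + 16 = 16 + M)
(-28 - 79)*a(9) = (-28 - 79)*(16 + 9) = -107*25 = -2675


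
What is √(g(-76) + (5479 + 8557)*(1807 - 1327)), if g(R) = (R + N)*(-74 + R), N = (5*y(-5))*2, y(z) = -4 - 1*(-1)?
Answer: 14*√34455 ≈ 2598.7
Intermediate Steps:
y(z) = -3 (y(z) = -4 + 1 = -3)
N = -30 (N = (5*(-3))*2 = -15*2 = -30)
g(R) = (-74 + R)*(-30 + R) (g(R) = (R - 30)*(-74 + R) = (-30 + R)*(-74 + R) = (-74 + R)*(-30 + R))
√(g(-76) + (5479 + 8557)*(1807 - 1327)) = √((2220 + (-76)² - 104*(-76)) + (5479 + 8557)*(1807 - 1327)) = √((2220 + 5776 + 7904) + 14036*480) = √(15900 + 6737280) = √6753180 = 14*√34455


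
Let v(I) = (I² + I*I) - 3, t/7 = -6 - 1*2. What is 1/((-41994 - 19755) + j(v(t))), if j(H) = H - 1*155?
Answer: -1/55635 ≈ -1.7974e-5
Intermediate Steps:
t = -56 (t = 7*(-6 - 1*2) = 7*(-6 - 2) = 7*(-8) = -56)
v(I) = -3 + 2*I² (v(I) = (I² + I²) - 3 = 2*I² - 3 = -3 + 2*I²)
j(H) = -155 + H (j(H) = H - 155 = -155 + H)
1/((-41994 - 19755) + j(v(t))) = 1/((-41994 - 19755) + (-155 + (-3 + 2*(-56)²))) = 1/(-61749 + (-155 + (-3 + 2*3136))) = 1/(-61749 + (-155 + (-3 + 6272))) = 1/(-61749 + (-155 + 6269)) = 1/(-61749 + 6114) = 1/(-55635) = -1/55635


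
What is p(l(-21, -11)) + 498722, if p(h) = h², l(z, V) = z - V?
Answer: 498822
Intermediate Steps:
p(l(-21, -11)) + 498722 = (-21 - 1*(-11))² + 498722 = (-21 + 11)² + 498722 = (-10)² + 498722 = 100 + 498722 = 498822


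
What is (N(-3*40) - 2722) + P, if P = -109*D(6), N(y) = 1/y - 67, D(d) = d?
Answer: -413161/120 ≈ -3443.0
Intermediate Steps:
N(y) = -67 + 1/y (N(y) = 1/y - 67 = -67 + 1/y)
P = -654 (P = -109*6 = -654)
(N(-3*40) - 2722) + P = ((-67 + 1/(-3*40)) - 2722) - 654 = ((-67 + 1/(-120)) - 2722) - 654 = ((-67 - 1/120) - 2722) - 654 = (-8041/120 - 2722) - 654 = -334681/120 - 654 = -413161/120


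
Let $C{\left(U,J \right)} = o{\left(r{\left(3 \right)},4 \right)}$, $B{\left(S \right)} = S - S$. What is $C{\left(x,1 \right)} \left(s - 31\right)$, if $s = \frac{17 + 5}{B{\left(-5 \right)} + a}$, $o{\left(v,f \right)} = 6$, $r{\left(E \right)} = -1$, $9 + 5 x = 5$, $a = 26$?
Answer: $- \frac{2352}{13} \approx -180.92$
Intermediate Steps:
$B{\left(S \right)} = 0$
$x = - \frac{4}{5}$ ($x = - \frac{9}{5} + \frac{1}{5} \cdot 5 = - \frac{9}{5} + 1 = - \frac{4}{5} \approx -0.8$)
$C{\left(U,J \right)} = 6$
$s = \frac{11}{13}$ ($s = \frac{17 + 5}{0 + 26} = \frac{22}{26} = 22 \cdot \frac{1}{26} = \frac{11}{13} \approx 0.84615$)
$C{\left(x,1 \right)} \left(s - 31\right) = 6 \left(\frac{11}{13} - 31\right) = 6 \left(- \frac{392}{13}\right) = - \frac{2352}{13}$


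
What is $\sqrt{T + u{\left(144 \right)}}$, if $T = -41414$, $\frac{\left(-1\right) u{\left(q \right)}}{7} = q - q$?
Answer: $i \sqrt{41414} \approx 203.5 i$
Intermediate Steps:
$u{\left(q \right)} = 0$ ($u{\left(q \right)} = - 7 \left(q - q\right) = \left(-7\right) 0 = 0$)
$\sqrt{T + u{\left(144 \right)}} = \sqrt{-41414 + 0} = \sqrt{-41414} = i \sqrt{41414}$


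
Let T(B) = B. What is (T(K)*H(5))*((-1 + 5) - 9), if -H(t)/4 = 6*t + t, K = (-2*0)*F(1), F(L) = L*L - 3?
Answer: 0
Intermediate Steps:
F(L) = -3 + L² (F(L) = L² - 3 = -3 + L²)
K = 0 (K = (-2*0)*(-3 + 1²) = 0*(-3 + 1) = 0*(-2) = 0)
H(t) = -28*t (H(t) = -4*(6*t + t) = -28*t)
(T(K)*H(5))*((-1 + 5) - 9) = (0*(-28*5))*((-1 + 5) - 9) = (0*(-140))*(4 - 9) = 0*(-5) = 0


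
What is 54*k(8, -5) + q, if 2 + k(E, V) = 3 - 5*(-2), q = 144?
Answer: 738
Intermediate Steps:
k(E, V) = 11 (k(E, V) = -2 + (3 - 5*(-2)) = -2 + (3 + 10) = -2 + 13 = 11)
54*k(8, -5) + q = 54*11 + 144 = 594 + 144 = 738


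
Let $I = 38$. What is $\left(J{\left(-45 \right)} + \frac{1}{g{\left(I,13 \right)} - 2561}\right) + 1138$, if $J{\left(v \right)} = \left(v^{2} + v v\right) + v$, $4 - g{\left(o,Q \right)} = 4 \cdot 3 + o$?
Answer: $\frac{13407800}{2607} \approx 5143.0$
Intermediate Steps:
$g{\left(o,Q \right)} = -8 - o$ ($g{\left(o,Q \right)} = 4 - \left(4 \cdot 3 + o\right) = 4 - \left(12 + o\right) = -8 - o$)
$J{\left(v \right)} = v + 2 v^{2}$ ($J{\left(v \right)} = \left(v^{2} + v^{2}\right) + v = 2 v^{2} + v = v + 2 v^{2}$)
$\left(J{\left(-45 \right)} + \frac{1}{g{\left(I,13 \right)} - 2561}\right) + 1138 = \left(- 45 \left(1 + 2 \left(-45\right)\right) + \frac{1}{\left(-8 - 38\right) - 2561}\right) + 1138 = \left(- 45 \left(1 - 90\right) + \frac{1}{\left(-8 - 38\right) - 2561}\right) + 1138 = \left(\left(-45\right) \left(-89\right) + \frac{1}{-46 - 2561}\right) + 1138 = \left(4005 + \frac{1}{-2607}\right) + 1138 = \left(4005 - \frac{1}{2607}\right) + 1138 = \frac{10441034}{2607} + 1138 = \frac{13407800}{2607}$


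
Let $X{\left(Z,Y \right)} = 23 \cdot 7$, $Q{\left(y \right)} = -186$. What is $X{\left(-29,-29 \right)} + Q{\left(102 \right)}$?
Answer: $-25$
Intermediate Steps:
$X{\left(Z,Y \right)} = 161$
$X{\left(-29,-29 \right)} + Q{\left(102 \right)} = 161 - 186 = -25$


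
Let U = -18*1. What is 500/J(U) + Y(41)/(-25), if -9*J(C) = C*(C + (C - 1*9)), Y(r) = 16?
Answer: -1394/225 ≈ -6.1956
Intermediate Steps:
U = -18
J(C) = -C*(-9 + 2*C)/9 (J(C) = -C*(C + (C - 1*9))/9 = -C*(C + (C - 9))/9 = -C*(C + (-9 + C))/9 = -C*(-9 + 2*C)/9)
500/J(U) + Y(41)/(-25) = 500/(((⅑)*(-18)*(9 - 2*(-18)))) + 16/(-25) = 500/(((⅑)*(-18)*(9 + 36))) + 16*(-1/25) = 500/(((⅑)*(-18)*45)) - 16/25 = 500/(-90) - 16/25 = 500*(-1/90) - 16/25 = -50/9 - 16/25 = -1394/225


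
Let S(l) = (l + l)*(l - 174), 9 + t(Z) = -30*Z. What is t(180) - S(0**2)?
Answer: -5409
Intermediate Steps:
t(Z) = -9 - 30*Z
S(l) = 2*l*(-174 + l) (S(l) = (2*l)*(-174 + l) = 2*l*(-174 + l))
t(180) - S(0**2) = (-9 - 30*180) - 2*0**2*(-174 + 0**2) = (-9 - 5400) - 2*0*(-174 + 0) = -5409 - 2*0*(-174) = -5409 - 1*0 = -5409 + 0 = -5409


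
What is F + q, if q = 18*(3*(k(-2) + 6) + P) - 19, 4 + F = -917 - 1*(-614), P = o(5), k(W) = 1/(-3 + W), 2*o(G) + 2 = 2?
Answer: -64/5 ≈ -12.800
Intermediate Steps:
o(G) = 0 (o(G) = -1 + (1/2)*2 = -1 + 1 = 0)
P = 0
F = -307 (F = -4 + (-917 - 1*(-614)) = -4 + (-917 + 614) = -4 - 303 = -307)
q = 1471/5 (q = 18*(3*(1/(-3 - 2) + 6) + 0) - 19 = 18*(3*(1/(-5) + 6) + 0) - 19 = 18*(3*(-1/5 + 6) + 0) - 19 = 18*(3*(29/5) + 0) - 19 = 18*(87/5 + 0) - 19 = 18*(87/5) - 19 = 1566/5 - 19 = 1471/5 ≈ 294.20)
F + q = -307 + 1471/5 = -64/5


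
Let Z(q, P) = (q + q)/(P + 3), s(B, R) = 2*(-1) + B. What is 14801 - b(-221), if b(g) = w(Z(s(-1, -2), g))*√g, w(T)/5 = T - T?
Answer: 14801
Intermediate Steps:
s(B, R) = -2 + B
Z(q, P) = 2*q/(3 + P) (Z(q, P) = (2*q)/(3 + P) = 2*q/(3 + P))
w(T) = 0 (w(T) = 5*(T - T) = 5*0 = 0)
b(g) = 0 (b(g) = 0*√g = 0)
14801 - b(-221) = 14801 - 1*0 = 14801 + 0 = 14801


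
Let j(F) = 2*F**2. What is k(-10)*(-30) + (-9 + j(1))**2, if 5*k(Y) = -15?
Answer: 139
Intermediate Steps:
k(Y) = -3 (k(Y) = (1/5)*(-15) = -3)
k(-10)*(-30) + (-9 + j(1))**2 = -3*(-30) + (-9 + 2*1**2)**2 = 90 + (-9 + 2*1)**2 = 90 + (-9 + 2)**2 = 90 + (-7)**2 = 90 + 49 = 139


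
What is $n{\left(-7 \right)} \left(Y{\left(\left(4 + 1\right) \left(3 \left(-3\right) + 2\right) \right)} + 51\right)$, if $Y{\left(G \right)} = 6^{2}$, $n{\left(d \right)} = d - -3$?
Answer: $-348$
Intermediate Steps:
$n{\left(d \right)} = 3 + d$ ($n{\left(d \right)} = d + 3 = 3 + d$)
$Y{\left(G \right)} = 36$
$n{\left(-7 \right)} \left(Y{\left(\left(4 + 1\right) \left(3 \left(-3\right) + 2\right) \right)} + 51\right) = \left(3 - 7\right) \left(36 + 51\right) = \left(-4\right) 87 = -348$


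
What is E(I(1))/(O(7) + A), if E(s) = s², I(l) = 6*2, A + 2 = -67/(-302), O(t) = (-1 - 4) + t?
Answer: 43488/67 ≈ 649.07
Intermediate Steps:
O(t) = -5 + t
A = -537/302 (A = -2 - 67/(-302) = -2 - 67*(-1/302) = -2 + 67/302 = -537/302 ≈ -1.7781)
I(l) = 12
E(I(1))/(O(7) + A) = 12²/((-5 + 7) - 537/302) = 144/(2 - 537/302) = 144/(67/302) = 144*(302/67) = 43488/67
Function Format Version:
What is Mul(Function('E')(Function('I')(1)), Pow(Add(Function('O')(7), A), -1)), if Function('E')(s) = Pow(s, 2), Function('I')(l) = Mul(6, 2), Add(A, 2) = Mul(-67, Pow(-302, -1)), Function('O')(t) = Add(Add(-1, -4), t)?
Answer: Rational(43488, 67) ≈ 649.07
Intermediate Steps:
Function('O')(t) = Add(-5, t)
A = Rational(-537, 302) (A = Add(-2, Mul(-67, Pow(-302, -1))) = Add(-2, Mul(-67, Rational(-1, 302))) = Add(-2, Rational(67, 302)) = Rational(-537, 302) ≈ -1.7781)
Function('I')(l) = 12
Mul(Function('E')(Function('I')(1)), Pow(Add(Function('O')(7), A), -1)) = Mul(Pow(12, 2), Pow(Add(Add(-5, 7), Rational(-537, 302)), -1)) = Mul(144, Pow(Add(2, Rational(-537, 302)), -1)) = Mul(144, Pow(Rational(67, 302), -1)) = Mul(144, Rational(302, 67)) = Rational(43488, 67)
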